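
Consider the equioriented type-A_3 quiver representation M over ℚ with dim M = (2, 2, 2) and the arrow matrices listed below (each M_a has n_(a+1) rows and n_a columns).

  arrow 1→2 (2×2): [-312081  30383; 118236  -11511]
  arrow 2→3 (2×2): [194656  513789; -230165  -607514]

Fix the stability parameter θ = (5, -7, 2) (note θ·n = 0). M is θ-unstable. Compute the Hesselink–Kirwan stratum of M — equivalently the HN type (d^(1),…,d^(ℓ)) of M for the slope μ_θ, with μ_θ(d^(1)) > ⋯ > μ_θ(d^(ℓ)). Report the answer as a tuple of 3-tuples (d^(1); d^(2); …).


Interval decomposition of M: I[1,3]^2.
HN type (ℓ=2): μ^(1)=2; μ^(2)=-1

((0, 0, 2); (2, 2, 0))


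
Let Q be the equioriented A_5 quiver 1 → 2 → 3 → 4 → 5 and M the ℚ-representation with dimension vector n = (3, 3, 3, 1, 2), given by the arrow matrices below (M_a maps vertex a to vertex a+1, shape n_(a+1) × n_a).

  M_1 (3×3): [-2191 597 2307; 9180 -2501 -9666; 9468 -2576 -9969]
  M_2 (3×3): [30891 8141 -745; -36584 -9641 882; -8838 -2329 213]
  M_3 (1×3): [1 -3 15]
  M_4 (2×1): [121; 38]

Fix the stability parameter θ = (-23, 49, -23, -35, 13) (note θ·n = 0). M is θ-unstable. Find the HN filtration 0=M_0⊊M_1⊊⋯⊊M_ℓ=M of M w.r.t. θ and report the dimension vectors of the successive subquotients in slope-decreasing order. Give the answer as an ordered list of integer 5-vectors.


Barcode: M ≅ I[1,3]^2, I[1,5], I[5,5]. HN layers by μ_θ (3 steps, strictly decreasing):
  μ^(1)=13; μ^(2)=-3; μ^(3)=-23

((0, 2, 2, 0, 2); (0, 1, 1, 1, 0); (3, 0, 0, 0, 0))


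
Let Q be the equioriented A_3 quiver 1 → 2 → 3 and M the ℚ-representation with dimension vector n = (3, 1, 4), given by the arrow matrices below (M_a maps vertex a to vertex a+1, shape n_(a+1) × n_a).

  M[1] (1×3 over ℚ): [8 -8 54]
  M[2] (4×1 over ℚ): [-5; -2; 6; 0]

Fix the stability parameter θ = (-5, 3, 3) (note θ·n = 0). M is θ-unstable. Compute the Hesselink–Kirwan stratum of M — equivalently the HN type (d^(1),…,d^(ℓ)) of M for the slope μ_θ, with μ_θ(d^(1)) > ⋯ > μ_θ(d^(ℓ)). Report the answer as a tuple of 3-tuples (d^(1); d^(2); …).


Via rank(M_{q-1}∘⋯∘M_p): M ≅ I[1,1]^2, I[1,3], I[3,3]^3.
μ_θ-semistable layers: μ^(1)=3; μ^(2)=-5

((0, 1, 4); (3, 0, 0))


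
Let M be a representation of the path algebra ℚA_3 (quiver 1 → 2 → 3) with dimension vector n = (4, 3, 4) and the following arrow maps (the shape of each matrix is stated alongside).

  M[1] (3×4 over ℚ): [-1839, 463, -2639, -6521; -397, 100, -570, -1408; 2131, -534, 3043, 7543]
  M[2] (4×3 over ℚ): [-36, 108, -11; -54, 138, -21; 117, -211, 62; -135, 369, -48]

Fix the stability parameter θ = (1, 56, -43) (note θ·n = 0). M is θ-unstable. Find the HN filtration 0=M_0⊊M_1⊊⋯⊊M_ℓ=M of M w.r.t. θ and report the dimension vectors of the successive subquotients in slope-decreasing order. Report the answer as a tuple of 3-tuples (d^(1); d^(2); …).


Barcode: M ≅ I[1,1], I[1,2], I[1,3]^2, I[3,3]^2. HN layers by μ_θ (4 steps, strictly decreasing):
  μ^(1)=56; μ^(2)=13/2; μ^(3)=1; μ^(4)=-43

((0, 1, 0); (0, 2, 2); (4, 0, 0); (0, 0, 2))


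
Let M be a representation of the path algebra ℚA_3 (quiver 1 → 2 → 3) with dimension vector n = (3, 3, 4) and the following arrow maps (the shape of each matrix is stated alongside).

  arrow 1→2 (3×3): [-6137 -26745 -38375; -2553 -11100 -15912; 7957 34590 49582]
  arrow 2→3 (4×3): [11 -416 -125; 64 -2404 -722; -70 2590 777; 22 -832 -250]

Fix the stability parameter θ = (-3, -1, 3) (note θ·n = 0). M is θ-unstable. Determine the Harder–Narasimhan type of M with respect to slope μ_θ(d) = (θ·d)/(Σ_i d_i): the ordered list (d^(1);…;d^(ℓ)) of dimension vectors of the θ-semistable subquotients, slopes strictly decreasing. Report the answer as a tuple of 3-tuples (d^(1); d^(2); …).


Via rank(M_{q-1}∘⋯∘M_p): M ≅ I[1,1], I[1,3]^2, I[2,2], I[3,3]^2.
μ_θ-semistable layers: μ^(1)=3; μ^(2)=-1; μ^(3)=-3

((0, 0, 4); (0, 3, 0); (3, 0, 0))


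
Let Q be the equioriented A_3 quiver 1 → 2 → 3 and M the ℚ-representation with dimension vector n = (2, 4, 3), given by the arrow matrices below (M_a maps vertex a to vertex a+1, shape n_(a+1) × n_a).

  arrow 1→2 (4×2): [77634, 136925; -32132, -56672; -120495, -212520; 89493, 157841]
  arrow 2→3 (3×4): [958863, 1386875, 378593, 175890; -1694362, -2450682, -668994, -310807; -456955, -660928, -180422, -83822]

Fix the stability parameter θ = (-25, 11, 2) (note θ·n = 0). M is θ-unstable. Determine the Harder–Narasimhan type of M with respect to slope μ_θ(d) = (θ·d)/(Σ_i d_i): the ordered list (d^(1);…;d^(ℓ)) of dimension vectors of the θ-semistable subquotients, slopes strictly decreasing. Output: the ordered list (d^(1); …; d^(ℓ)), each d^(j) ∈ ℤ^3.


Barcode: M ≅ I[1,3]^2, I[2,2], I[2,3]. HN layers by μ_θ (3 steps, strictly decreasing):
  μ^(1)=11; μ^(2)=13/2; μ^(3)=-25

((0, 1, 0); (0, 3, 3); (2, 0, 0))


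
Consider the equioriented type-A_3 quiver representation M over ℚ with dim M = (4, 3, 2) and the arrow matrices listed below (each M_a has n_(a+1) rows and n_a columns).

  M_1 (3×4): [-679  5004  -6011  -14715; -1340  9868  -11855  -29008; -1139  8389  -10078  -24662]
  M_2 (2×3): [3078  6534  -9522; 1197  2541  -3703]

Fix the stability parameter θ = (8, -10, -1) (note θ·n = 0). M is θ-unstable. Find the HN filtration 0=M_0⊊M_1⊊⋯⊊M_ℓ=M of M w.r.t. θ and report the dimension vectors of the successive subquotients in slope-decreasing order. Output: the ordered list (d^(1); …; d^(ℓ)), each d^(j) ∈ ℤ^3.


Via rank(M_{q-1}∘⋯∘M_p): M ≅ I[1,1], I[1,2]^2, I[1,3], I[3,3].
μ_θ-semistable layers: μ^(1)=8; μ^(2)=-1

((1, 0, 0); (3, 3, 2))


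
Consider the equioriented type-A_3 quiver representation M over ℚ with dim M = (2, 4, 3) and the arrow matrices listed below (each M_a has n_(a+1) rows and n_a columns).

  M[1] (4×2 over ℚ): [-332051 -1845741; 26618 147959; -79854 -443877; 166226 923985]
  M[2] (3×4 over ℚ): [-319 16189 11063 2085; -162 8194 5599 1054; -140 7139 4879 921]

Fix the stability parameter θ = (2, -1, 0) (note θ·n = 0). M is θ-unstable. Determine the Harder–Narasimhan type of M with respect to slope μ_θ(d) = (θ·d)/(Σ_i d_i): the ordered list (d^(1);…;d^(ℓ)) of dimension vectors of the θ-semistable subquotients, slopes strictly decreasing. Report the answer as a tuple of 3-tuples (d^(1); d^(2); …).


Via rank(M_{q-1}∘⋯∘M_p): M ≅ I[1,3]^2, I[2,2], I[2,3].
μ_θ-semistable layers: μ^(1)=1/3; μ^(2)=0; μ^(3)=-1

((2, 2, 2); (0, 0, 1); (0, 2, 0))


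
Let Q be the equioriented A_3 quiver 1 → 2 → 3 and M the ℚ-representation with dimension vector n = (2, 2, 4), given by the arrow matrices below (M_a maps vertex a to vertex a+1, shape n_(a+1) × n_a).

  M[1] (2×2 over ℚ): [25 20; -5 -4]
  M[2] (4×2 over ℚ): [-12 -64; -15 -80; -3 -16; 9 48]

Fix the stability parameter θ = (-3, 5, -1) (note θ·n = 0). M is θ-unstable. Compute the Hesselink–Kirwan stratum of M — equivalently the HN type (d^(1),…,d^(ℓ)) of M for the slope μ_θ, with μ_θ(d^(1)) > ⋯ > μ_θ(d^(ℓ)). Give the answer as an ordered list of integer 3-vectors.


Interval decomposition of M: I[1,1], I[1,3], I[2,2], I[3,3]^3.
HN type (ℓ=4): μ^(1)=5; μ^(2)=2; μ^(3)=-1; μ^(4)=-3

((0, 1, 0); (0, 1, 1); (0, 0, 3); (2, 0, 0))


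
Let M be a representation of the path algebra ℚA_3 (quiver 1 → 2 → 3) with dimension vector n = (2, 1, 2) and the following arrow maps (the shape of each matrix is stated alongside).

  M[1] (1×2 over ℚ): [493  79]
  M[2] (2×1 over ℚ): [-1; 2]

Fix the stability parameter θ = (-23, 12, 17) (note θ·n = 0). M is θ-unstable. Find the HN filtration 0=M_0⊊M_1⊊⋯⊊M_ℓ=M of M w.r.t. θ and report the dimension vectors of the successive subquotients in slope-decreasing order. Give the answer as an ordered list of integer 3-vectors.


Interval decomposition of M: I[1,1], I[1,3], I[3,3].
HN type (ℓ=3): μ^(1)=17; μ^(2)=12; μ^(3)=-23

((0, 0, 2); (0, 1, 0); (2, 0, 0))


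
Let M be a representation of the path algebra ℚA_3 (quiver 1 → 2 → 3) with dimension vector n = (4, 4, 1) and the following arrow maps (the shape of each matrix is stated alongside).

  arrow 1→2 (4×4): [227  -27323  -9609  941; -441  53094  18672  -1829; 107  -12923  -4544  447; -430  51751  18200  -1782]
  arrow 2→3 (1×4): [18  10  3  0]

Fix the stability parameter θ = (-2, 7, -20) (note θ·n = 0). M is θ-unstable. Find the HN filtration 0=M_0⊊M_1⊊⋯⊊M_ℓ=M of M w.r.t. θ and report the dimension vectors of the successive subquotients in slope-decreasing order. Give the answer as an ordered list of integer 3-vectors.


Interval decomposition of M: I[1,1], I[1,2]^2, I[1,3], I[2,2].
HN type (ℓ=3): μ^(1)=7; μ^(2)=-2; μ^(3)=-5

((0, 3, 0); (3, 0, 0); (1, 1, 1))


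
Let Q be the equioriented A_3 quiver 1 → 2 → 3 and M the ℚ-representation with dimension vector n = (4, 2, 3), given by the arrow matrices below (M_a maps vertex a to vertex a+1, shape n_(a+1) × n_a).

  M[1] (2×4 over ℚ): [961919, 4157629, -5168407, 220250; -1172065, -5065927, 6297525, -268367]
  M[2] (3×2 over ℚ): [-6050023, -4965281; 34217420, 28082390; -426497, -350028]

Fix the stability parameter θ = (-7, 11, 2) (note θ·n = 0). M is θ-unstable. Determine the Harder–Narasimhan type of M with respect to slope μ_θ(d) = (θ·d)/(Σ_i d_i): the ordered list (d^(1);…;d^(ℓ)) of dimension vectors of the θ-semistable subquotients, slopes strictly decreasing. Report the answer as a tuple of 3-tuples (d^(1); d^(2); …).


Via rank(M_{q-1}∘⋯∘M_p): M ≅ I[1,1]^2, I[1,3]^2, I[3,3].
μ_θ-semistable layers: μ^(1)=13/2; μ^(2)=2; μ^(3)=-7

((0, 2, 2); (0, 0, 1); (4, 0, 0))


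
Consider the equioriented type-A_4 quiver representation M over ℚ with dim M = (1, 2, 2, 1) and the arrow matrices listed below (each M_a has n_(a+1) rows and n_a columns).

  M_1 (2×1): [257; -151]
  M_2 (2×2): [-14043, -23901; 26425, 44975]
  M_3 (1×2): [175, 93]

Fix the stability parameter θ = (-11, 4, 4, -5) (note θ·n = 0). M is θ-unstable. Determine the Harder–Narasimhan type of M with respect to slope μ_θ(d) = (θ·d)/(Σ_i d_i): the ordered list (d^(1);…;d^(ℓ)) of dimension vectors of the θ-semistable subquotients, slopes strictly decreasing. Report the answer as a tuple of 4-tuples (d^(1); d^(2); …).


Interval decomposition of M: I[1,2], I[2,3], I[3,4].
HN type (ℓ=3): μ^(1)=4; μ^(2)=-1/2; μ^(3)=-11

((0, 2, 1, 0); (0, 0, 1, 1); (1, 0, 0, 0))


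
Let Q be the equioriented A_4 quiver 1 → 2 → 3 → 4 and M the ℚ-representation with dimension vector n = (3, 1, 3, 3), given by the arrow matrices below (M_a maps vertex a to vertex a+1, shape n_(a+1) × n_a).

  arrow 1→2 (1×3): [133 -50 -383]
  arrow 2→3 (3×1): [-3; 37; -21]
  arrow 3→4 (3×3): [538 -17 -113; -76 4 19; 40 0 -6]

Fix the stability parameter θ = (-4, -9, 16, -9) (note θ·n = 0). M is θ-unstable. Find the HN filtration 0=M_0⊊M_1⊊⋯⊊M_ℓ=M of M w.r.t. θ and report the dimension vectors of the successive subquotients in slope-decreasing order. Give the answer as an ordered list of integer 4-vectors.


Interval decomposition of M: I[1,1]^2, I[1,4], I[3,3], I[3,4], I[4,4].
HN type (ℓ=5): μ^(1)=16; μ^(2)=7/2; μ^(3)=-4; μ^(4)=-13/2; μ^(5)=-9

((0, 0, 1, 0); (0, 0, 2, 2); (2, 0, 0, 0); (1, 1, 0, 0); (0, 0, 0, 1))


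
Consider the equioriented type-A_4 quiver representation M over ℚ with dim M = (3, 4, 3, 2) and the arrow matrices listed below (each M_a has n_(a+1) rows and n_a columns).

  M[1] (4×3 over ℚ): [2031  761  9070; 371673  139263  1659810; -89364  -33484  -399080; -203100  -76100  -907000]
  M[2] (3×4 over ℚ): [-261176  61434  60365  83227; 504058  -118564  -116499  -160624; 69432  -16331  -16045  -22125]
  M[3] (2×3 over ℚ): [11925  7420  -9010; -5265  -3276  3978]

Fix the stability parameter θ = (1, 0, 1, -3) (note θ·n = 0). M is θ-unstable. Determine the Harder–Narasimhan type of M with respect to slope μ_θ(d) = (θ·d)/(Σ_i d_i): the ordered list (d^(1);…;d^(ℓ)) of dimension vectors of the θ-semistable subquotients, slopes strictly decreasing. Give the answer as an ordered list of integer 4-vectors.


Barcode: M ≅ I[1,1]^2, I[1,3], I[2,2], I[2,3], I[2,4], I[4,4]. HN layers by μ_θ (5 steps, strictly decreasing):
  μ^(1)=1; μ^(2)=1/2; μ^(3)=0; μ^(4)=-2/3; μ^(5)=-3

((2, 0, 2, 0); (1, 1, 0, 0); (0, 2, 0, 0); (0, 1, 1, 1); (0, 0, 0, 1))


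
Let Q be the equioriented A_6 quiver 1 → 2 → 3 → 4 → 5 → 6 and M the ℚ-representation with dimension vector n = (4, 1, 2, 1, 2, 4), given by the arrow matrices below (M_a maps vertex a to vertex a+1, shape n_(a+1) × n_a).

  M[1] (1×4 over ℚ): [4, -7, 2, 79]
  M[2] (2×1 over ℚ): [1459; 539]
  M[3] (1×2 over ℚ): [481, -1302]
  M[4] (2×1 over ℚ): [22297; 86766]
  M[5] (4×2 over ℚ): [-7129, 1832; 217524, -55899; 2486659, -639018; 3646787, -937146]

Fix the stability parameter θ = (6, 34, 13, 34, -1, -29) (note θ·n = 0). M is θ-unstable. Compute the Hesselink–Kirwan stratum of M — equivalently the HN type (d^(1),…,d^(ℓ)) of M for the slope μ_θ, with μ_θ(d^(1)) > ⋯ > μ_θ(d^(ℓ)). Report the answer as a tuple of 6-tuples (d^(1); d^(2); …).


Interval decomposition of M: I[1,1]^3, I[1,6], I[3,3], I[5,6], I[6,6]^2.
HN type (ℓ=5): μ^(1)=13; μ^(2)=51/5; μ^(3)=6; μ^(4)=-15; μ^(5)=-29

((0, 0, 1, 0, 0, 0); (0, 1, 1, 1, 1, 1); (4, 0, 0, 0, 0, 0); (0, 0, 0, 0, 1, 1); (0, 0, 0, 0, 0, 2))


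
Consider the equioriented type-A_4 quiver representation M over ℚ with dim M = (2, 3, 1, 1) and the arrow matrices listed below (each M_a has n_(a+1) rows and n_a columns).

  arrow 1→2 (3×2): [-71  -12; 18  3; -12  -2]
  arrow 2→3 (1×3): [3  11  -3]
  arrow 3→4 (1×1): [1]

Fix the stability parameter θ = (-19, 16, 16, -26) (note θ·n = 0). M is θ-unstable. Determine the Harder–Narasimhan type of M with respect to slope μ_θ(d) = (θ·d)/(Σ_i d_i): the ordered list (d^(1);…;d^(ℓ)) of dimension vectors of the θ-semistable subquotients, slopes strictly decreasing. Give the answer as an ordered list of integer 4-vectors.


Interval decomposition of M: I[1,2], I[1,4], I[2,2].
HN type (ℓ=3): μ^(1)=16; μ^(2)=2; μ^(3)=-19

((0, 2, 0, 0); (0, 1, 1, 1); (2, 0, 0, 0))


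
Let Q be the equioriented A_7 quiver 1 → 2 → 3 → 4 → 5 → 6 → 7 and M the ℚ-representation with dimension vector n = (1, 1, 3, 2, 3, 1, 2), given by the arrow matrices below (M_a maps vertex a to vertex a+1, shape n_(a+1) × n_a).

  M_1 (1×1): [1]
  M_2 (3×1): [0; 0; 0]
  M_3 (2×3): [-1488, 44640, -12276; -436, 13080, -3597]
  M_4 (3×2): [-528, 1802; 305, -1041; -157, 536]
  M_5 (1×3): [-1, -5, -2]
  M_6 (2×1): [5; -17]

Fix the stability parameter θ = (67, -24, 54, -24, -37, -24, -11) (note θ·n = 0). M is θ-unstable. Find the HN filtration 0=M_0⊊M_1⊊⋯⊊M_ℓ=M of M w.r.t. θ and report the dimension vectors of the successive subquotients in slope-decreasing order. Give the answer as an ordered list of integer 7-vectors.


Barcode: M ≅ I[1,2], I[3,3]^2, I[3,7], I[4,5], I[5,5], I[7,7]. HN layers by μ_θ (6 steps, strictly decreasing):
  μ^(1)=54; μ^(2)=43/2; μ^(3)=-42/5; μ^(4)=-11; μ^(5)=-61/2; μ^(6)=-37

((0, 0, 2, 0, 0, 0, 0); (1, 1, 0, 0, 0, 0, 0); (0, 0, 1, 1, 1, 1, 1); (0, 0, 0, 0, 0, 0, 1); (0, 0, 0, 1, 1, 0, 0); (0, 0, 0, 0, 1, 0, 0))


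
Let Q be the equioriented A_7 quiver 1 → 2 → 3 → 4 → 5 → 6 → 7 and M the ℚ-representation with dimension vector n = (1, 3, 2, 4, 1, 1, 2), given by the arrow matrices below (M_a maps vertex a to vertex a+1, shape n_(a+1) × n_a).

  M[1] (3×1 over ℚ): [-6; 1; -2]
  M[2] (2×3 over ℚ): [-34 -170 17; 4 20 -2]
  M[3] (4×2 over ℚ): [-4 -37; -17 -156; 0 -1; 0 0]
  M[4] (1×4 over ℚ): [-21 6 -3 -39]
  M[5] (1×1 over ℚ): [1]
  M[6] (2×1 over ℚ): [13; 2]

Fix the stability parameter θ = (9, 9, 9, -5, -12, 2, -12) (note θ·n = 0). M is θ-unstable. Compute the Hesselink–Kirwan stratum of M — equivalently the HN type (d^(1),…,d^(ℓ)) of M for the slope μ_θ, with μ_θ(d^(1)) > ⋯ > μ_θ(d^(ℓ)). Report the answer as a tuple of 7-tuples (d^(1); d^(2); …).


Interval decomposition of M: I[1,2], I[2,2], I[2,7], I[3,4], I[4,4]^2, I[7,7].
HN type (ℓ=5): μ^(1)=9; μ^(2)=2; μ^(3)=-3/2; μ^(4)=-5; μ^(5)=-12

((1, 2, 0, 0, 0, 0, 0); (0, 0, 1, 1, 0, 0, 0); (0, 1, 1, 1, 1, 1, 1); (0, 0, 0, 2, 0, 0, 0); (0, 0, 0, 0, 0, 0, 1))


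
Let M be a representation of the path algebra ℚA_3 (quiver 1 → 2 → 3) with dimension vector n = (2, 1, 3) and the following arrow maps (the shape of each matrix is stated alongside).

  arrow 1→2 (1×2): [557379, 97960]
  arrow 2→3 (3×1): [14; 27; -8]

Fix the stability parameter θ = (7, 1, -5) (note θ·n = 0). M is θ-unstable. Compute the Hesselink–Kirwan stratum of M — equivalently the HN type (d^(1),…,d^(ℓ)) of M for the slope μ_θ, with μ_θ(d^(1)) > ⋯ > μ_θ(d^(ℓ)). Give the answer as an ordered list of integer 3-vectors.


Via rank(M_{q-1}∘⋯∘M_p): M ≅ I[1,1], I[1,3], I[3,3]^2.
μ_θ-semistable layers: μ^(1)=7; μ^(2)=1; μ^(3)=-5

((1, 0, 0); (1, 1, 1); (0, 0, 2))


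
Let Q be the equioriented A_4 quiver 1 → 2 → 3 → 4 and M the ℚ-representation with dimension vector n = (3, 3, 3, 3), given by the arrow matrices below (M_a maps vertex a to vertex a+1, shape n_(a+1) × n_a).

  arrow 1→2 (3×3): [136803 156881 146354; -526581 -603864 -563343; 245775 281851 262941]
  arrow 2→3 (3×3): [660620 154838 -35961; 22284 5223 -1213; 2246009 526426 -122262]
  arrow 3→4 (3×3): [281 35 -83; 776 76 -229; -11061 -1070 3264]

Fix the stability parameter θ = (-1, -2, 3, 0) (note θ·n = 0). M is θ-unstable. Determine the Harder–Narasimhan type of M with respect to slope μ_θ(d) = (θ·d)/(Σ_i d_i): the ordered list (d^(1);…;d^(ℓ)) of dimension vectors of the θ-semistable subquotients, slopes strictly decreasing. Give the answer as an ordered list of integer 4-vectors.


Barcode: M ≅ I[1,4]^3. HN layers by μ_θ (2 steps, strictly decreasing):
  μ^(1)=3/2; μ^(2)=-3/2

((0, 0, 3, 3); (3, 3, 0, 0))


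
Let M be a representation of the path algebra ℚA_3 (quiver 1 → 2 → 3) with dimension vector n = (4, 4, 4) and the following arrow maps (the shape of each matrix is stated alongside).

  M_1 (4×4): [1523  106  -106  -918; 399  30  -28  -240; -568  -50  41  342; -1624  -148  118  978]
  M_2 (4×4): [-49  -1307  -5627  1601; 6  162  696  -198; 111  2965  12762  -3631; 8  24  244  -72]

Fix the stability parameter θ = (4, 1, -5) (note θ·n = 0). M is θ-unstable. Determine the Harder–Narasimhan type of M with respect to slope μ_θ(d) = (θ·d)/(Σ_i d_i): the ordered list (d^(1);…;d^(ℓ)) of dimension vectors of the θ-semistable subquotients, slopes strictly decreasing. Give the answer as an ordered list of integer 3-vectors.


Via rank(M_{q-1}∘⋯∘M_p): M ≅ I[1,1], I[1,2]^2, I[1,3], I[2,3], I[3,3]^2.
μ_θ-semistable layers: μ^(1)=4; μ^(2)=5/2; μ^(3)=0; μ^(4)=-2; μ^(5)=-5

((1, 0, 0); (2, 2, 0); (1, 1, 1); (0, 1, 1); (0, 0, 2))


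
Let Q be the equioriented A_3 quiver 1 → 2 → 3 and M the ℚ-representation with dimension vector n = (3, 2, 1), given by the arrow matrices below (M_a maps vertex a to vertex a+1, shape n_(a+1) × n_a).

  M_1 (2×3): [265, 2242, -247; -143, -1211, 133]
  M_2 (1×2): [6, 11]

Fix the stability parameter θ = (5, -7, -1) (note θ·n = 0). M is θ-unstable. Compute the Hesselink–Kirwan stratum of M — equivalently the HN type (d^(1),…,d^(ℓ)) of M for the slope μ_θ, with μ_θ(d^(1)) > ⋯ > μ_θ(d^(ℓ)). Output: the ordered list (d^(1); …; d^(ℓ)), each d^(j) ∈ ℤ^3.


Interval decomposition of M: I[1,1], I[1,2], I[1,3].
HN type (ℓ=2): μ^(1)=5; μ^(2)=-1

((1, 0, 0); (2, 2, 1))


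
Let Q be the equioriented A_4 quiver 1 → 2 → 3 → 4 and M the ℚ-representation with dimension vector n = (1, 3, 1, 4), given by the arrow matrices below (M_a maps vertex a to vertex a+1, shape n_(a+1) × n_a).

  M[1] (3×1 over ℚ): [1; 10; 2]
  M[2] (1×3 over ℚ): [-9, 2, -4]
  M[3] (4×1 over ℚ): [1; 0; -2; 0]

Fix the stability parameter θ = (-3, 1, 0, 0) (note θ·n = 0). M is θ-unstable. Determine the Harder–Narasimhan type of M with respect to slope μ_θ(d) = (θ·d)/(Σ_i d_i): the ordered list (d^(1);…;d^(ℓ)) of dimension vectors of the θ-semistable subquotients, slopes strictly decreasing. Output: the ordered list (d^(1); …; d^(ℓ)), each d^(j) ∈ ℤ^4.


Barcode: M ≅ I[1,4], I[2,2]^2, I[4,4]^3. HN layers by μ_θ (4 steps, strictly decreasing):
  μ^(1)=1; μ^(2)=1/3; μ^(3)=0; μ^(4)=-3

((0, 2, 0, 0); (0, 1, 1, 1); (0, 0, 0, 3); (1, 0, 0, 0))


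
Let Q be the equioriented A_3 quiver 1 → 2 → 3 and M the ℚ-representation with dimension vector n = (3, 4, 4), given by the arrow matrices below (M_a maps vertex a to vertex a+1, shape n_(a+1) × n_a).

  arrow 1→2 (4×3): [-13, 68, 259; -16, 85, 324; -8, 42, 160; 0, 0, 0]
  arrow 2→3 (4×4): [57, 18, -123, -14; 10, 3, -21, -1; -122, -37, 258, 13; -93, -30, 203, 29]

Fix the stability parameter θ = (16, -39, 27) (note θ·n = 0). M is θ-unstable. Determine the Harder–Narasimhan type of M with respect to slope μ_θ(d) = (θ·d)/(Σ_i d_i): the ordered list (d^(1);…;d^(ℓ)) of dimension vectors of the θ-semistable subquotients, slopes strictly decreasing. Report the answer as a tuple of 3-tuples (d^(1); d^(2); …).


Via rank(M_{q-1}∘⋯∘M_p): M ≅ I[1,1], I[1,3]^2, I[2,3]^2.
μ_θ-semistable layers: μ^(1)=27; μ^(2)=16; μ^(3)=-23/2; μ^(4)=-39

((0, 0, 4); (1, 0, 0); (2, 2, 0); (0, 2, 0))


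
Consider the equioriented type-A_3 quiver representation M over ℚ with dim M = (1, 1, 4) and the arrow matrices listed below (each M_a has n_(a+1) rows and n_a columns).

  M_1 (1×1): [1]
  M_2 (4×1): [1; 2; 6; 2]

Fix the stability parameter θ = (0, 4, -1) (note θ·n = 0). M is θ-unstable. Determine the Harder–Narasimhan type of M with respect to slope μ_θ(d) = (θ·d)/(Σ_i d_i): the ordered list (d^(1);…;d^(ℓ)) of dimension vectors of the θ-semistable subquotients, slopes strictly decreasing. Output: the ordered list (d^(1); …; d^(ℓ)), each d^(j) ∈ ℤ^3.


Via rank(M_{q-1}∘⋯∘M_p): M ≅ I[1,3], I[3,3]^3.
μ_θ-semistable layers: μ^(1)=3/2; μ^(2)=0; μ^(3)=-1

((0, 1, 1); (1, 0, 0); (0, 0, 3))


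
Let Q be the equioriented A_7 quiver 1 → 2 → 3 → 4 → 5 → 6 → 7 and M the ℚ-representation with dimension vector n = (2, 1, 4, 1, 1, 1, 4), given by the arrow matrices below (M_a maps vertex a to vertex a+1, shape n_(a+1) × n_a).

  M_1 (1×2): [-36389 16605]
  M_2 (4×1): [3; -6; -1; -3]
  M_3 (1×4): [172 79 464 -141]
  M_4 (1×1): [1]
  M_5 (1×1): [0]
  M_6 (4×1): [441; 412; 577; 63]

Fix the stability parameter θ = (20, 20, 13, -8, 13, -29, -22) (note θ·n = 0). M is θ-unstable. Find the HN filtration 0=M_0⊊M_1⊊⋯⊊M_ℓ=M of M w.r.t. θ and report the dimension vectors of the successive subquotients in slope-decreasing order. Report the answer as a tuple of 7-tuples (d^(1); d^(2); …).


Via rank(M_{q-1}∘⋯∘M_p): M ≅ I[1,1], I[1,5], I[3,3]^3, I[6,7], I[7,7]^3.
μ_θ-semistable layers: μ^(1)=20; μ^(2)=13; μ^(3)=45/4; μ^(4)=-22; μ^(5)=-29

((1, 0, 0, 0, 0, 0, 0); (0, 0, 3, 0, 1, 0, 0); (1, 1, 1, 1, 0, 0, 0); (0, 0, 0, 0, 0, 0, 4); (0, 0, 0, 0, 0, 1, 0))


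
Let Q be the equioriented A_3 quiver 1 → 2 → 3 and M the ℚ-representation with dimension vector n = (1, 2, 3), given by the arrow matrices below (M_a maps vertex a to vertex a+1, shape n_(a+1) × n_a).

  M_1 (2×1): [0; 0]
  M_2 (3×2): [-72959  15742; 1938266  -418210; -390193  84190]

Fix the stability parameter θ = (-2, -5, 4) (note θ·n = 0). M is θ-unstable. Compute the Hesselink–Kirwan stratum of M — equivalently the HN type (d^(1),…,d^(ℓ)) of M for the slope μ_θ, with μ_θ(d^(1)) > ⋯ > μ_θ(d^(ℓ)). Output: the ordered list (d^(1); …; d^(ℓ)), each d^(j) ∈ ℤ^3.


Barcode: M ≅ I[1,1], I[2,3]^2, I[3,3]. HN layers by μ_θ (3 steps, strictly decreasing):
  μ^(1)=4; μ^(2)=-2; μ^(3)=-5

((0, 0, 3); (1, 0, 0); (0, 2, 0))


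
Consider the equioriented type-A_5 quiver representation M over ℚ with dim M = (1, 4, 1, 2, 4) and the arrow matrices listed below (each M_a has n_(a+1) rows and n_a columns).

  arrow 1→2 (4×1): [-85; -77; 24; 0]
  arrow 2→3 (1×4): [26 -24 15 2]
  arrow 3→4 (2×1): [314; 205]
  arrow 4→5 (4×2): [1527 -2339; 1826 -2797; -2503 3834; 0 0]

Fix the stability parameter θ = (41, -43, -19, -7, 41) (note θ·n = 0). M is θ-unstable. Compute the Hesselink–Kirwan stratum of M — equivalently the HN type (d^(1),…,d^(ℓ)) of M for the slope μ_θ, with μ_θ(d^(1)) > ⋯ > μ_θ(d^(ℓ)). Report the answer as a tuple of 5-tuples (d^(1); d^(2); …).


Interval decomposition of M: I[1,5], I[2,2]^3, I[4,5], I[5,5]^2.
HN type (ℓ=3): μ^(1)=41; μ^(2)=-7; μ^(3)=-43

((0, 0, 0, 0, 4); (1, 1, 1, 2, 0); (0, 3, 0, 0, 0))


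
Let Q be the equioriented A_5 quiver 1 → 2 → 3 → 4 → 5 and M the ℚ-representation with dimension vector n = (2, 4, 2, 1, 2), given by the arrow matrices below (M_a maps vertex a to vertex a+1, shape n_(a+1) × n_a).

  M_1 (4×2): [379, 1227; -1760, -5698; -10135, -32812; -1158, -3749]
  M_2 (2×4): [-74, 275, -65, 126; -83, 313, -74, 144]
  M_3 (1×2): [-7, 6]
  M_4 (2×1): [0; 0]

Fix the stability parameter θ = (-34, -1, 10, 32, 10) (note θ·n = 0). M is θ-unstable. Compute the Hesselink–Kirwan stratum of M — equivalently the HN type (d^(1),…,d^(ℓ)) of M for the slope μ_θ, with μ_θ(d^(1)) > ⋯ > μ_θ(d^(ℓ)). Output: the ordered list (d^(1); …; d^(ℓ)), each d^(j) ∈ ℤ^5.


Via rank(M_{q-1}∘⋯∘M_p): M ≅ I[1,3], I[1,4], I[2,2]^2, I[5,5]^2.
μ_θ-semistable layers: μ^(1)=32; μ^(2)=10; μ^(3)=-1; μ^(4)=-34

((0, 0, 0, 1, 0); (0, 0, 2, 0, 2); (0, 4, 0, 0, 0); (2, 0, 0, 0, 0))


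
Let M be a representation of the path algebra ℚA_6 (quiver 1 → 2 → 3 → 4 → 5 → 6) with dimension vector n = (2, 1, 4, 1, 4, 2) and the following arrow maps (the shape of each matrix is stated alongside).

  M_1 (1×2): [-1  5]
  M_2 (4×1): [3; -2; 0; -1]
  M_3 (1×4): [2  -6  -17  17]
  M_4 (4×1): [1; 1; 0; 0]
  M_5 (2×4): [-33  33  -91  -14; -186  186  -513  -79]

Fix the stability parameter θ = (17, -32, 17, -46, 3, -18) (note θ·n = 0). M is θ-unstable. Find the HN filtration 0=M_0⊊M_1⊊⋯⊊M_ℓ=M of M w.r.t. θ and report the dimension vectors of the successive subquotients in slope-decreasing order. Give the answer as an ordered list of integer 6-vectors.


Via rank(M_{q-1}∘⋯∘M_p): M ≅ I[1,1], I[1,5], I[3,3]^3, I[5,5], I[5,6]^2.
μ_θ-semistable layers: μ^(1)=17; μ^(2)=3; μ^(3)=-15/2; μ^(4)=-11

((1, 0, 3, 0, 0, 0); (0, 0, 0, 0, 2, 0); (0, 0, 0, 0, 2, 2); (1, 1, 1, 1, 0, 0))


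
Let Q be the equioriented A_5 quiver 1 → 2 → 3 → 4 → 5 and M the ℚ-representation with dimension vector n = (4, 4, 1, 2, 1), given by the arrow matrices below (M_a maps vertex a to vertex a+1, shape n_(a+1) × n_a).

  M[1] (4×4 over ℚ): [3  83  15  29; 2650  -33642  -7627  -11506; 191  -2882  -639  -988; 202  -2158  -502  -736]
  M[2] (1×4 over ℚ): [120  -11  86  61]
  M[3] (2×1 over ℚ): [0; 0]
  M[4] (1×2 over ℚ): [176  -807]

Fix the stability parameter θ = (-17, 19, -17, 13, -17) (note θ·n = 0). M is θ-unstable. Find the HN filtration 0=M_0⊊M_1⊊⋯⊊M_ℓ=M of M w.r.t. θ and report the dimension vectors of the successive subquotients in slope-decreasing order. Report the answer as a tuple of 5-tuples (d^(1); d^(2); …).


Via rank(M_{q-1}∘⋯∘M_p): M ≅ I[1,2]^3, I[1,3], I[4,4], I[4,5].
μ_θ-semistable layers: μ^(1)=19; μ^(2)=13; μ^(3)=1; μ^(4)=-2; μ^(5)=-17

((0, 3, 0, 0, 0); (0, 0, 0, 1, 0); (0, 1, 1, 0, 0); (0, 0, 0, 1, 1); (4, 0, 0, 0, 0))


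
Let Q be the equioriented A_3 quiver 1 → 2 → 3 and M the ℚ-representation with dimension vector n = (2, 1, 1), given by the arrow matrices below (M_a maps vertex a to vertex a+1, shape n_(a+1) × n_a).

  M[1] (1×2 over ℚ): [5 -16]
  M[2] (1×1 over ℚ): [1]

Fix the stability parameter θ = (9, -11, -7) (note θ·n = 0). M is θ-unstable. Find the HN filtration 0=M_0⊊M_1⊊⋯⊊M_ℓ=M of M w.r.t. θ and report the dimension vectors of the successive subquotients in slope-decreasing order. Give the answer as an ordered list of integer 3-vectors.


Barcode: M ≅ I[1,1], I[1,3]. HN layers by μ_θ (2 steps, strictly decreasing):
  μ^(1)=9; μ^(2)=-3

((1, 0, 0); (1, 1, 1))


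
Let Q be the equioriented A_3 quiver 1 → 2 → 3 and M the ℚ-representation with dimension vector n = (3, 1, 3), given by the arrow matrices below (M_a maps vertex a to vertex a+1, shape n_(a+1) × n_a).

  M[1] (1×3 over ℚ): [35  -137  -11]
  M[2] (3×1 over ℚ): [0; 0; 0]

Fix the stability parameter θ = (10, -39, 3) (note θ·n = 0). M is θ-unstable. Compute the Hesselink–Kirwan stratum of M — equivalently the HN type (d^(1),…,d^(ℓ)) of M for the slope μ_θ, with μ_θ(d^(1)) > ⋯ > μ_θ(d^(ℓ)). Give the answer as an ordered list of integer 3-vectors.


Via rank(M_{q-1}∘⋯∘M_p): M ≅ I[1,1]^2, I[1,2], I[3,3]^3.
μ_θ-semistable layers: μ^(1)=10; μ^(2)=3; μ^(3)=-29/2

((2, 0, 0); (0, 0, 3); (1, 1, 0))


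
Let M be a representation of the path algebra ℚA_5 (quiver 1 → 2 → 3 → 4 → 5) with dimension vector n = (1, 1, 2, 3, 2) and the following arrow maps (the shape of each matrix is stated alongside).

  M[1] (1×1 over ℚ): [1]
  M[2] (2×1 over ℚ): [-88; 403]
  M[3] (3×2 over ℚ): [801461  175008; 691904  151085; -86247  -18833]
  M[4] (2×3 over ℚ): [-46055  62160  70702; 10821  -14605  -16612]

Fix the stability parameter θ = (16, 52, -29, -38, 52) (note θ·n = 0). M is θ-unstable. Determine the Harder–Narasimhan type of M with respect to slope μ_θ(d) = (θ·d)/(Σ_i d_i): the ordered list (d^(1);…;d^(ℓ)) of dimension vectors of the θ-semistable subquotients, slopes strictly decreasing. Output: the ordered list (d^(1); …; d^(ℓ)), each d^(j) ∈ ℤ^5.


Via rank(M_{q-1}∘⋯∘M_p): M ≅ I[1,5], I[3,5], I[4,4].
μ_θ-semistable layers: μ^(1)=52; μ^(2)=1/4; μ^(3)=-67/2; μ^(4)=-38

((0, 0, 0, 0, 2); (1, 1, 1, 1, 0); (0, 0, 1, 1, 0); (0, 0, 0, 1, 0))


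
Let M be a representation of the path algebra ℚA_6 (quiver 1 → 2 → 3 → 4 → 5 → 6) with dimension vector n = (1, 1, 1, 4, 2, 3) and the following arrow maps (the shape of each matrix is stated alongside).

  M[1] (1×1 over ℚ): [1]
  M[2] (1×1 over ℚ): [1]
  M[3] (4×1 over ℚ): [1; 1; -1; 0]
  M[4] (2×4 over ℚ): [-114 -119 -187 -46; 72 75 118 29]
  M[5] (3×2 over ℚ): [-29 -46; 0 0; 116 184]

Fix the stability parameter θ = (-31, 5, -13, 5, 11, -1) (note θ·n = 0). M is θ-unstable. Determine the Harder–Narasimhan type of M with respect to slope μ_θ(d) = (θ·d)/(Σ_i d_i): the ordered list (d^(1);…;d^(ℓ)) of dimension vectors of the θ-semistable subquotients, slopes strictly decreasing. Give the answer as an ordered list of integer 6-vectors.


Via rank(M_{q-1}∘⋯∘M_p): M ≅ I[1,5], I[4,4]^2, I[4,6], I[6,6]^2.
μ_θ-semistable layers: μ^(1)=11; μ^(2)=5; μ^(3)=-1; μ^(4)=-4; μ^(5)=-31

((0, 0, 0, 0, 1, 0); (0, 0, 0, 4, 1, 1); (0, 0, 0, 0, 0, 2); (0, 1, 1, 0, 0, 0); (1, 0, 0, 0, 0, 0))


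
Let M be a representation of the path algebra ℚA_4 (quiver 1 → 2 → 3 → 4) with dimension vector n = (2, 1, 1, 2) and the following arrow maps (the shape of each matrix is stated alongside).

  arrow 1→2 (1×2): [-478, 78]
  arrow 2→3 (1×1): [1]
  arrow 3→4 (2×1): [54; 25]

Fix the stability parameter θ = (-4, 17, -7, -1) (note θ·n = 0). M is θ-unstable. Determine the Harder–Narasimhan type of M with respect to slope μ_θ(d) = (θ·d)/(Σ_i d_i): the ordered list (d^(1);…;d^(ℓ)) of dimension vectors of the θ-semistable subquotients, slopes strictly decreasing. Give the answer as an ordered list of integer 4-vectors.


Barcode: M ≅ I[1,1], I[1,4], I[4,4]. HN layers by μ_θ (3 steps, strictly decreasing):
  μ^(1)=3; μ^(2)=-1; μ^(3)=-4

((0, 1, 1, 1); (0, 0, 0, 1); (2, 0, 0, 0))


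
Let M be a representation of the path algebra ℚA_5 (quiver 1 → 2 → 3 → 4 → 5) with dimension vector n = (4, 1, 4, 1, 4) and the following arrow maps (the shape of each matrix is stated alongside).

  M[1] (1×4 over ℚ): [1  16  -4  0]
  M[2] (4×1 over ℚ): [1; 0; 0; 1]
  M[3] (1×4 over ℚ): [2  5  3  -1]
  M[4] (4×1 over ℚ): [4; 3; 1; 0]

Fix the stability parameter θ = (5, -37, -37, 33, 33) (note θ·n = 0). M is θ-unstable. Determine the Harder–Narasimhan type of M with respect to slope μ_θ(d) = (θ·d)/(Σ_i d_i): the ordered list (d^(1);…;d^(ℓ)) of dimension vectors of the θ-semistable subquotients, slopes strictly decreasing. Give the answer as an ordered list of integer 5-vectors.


Barcode: M ≅ I[1,1]^3, I[1,5], I[3,3]^3, I[5,5]^3. HN layers by μ_θ (4 steps, strictly decreasing):
  μ^(1)=33; μ^(2)=5; μ^(3)=-23; μ^(4)=-37

((0, 0, 0, 1, 4); (3, 0, 0, 0, 0); (1, 1, 1, 0, 0); (0, 0, 3, 0, 0))


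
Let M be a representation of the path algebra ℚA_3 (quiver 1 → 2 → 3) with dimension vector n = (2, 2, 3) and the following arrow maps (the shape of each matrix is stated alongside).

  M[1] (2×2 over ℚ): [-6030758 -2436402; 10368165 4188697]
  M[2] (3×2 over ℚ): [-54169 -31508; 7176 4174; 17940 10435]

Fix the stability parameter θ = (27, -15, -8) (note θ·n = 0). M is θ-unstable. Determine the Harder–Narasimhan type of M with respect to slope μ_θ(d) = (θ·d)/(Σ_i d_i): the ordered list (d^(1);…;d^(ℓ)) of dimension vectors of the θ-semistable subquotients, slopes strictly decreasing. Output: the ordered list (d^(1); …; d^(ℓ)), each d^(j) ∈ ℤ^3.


Interval decomposition of M: I[1,3]^2, I[3,3].
HN type (ℓ=2): μ^(1)=4/3; μ^(2)=-8

((2, 2, 2); (0, 0, 1))


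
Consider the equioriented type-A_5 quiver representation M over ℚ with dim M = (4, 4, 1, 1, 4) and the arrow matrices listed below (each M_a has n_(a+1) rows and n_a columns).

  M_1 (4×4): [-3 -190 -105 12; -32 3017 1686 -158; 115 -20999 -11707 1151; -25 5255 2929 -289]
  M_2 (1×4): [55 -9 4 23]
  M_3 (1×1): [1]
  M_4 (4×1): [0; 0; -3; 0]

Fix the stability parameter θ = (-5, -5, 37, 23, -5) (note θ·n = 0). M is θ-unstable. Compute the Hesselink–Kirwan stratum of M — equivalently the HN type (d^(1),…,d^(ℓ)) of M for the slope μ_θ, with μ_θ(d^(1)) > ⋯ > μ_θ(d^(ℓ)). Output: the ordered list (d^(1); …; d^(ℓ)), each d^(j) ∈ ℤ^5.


Interval decomposition of M: I[1,2]^3, I[1,5], I[5,5]^3.
HN type (ℓ=2): μ^(1)=55/3; μ^(2)=-5

((0, 0, 1, 1, 1); (4, 4, 0, 0, 3))


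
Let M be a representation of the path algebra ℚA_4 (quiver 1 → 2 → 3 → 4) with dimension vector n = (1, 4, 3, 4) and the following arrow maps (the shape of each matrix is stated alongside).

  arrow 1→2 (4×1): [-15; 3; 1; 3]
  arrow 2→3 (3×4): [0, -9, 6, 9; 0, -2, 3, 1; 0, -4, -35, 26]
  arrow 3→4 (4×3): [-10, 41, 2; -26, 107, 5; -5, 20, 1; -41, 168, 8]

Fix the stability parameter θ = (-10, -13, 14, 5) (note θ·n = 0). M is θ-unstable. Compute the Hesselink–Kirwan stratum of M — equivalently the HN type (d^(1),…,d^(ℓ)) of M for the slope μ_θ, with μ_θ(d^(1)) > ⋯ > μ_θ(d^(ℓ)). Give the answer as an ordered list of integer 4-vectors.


Barcode: M ≅ I[1,4], I[2,2], I[2,4]^2, I[4,4]. HN layers by μ_θ (4 steps, strictly decreasing):
  μ^(1)=19/2; μ^(2)=5; μ^(3)=-23/2; μ^(4)=-13

((0, 0, 3, 3); (0, 0, 0, 1); (1, 1, 0, 0); (0, 3, 0, 0))


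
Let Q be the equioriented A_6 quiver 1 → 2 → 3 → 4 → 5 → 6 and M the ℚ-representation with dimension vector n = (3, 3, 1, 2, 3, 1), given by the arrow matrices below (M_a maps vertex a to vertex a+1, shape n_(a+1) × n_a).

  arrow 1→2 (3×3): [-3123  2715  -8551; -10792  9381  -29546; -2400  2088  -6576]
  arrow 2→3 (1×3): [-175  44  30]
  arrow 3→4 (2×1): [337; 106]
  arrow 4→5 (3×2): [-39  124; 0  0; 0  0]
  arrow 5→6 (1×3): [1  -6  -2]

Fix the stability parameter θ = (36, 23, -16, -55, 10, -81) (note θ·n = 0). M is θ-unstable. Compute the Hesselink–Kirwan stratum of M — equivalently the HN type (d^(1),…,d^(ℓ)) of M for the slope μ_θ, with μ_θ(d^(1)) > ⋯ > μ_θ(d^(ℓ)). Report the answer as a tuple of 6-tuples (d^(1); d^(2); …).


Barcode: M ≅ I[1,1], I[1,2], I[1,6], I[2,2], I[4,4], I[5,5]^2. HN layers by μ_θ (6 steps, strictly decreasing):
  μ^(1)=36; μ^(2)=59/2; μ^(3)=23; μ^(4)=10; μ^(5)=-83/6; μ^(6)=-55

((1, 0, 0, 0, 0, 0); (1, 1, 0, 0, 0, 0); (0, 1, 0, 0, 0, 0); (0, 0, 0, 0, 2, 0); (1, 1, 1, 1, 1, 1); (0, 0, 0, 1, 0, 0))


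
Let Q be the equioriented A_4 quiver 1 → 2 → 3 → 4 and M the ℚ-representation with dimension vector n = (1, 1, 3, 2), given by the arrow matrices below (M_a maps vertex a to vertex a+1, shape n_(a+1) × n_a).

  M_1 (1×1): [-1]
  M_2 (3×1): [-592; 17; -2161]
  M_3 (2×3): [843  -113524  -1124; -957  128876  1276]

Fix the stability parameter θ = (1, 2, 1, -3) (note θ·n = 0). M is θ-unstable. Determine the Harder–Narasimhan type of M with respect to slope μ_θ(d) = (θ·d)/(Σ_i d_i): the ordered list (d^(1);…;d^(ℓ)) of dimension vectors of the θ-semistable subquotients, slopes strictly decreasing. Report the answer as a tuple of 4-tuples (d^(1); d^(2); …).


Interval decomposition of M: I[1,3], I[3,3], I[3,4], I[4,4].
HN type (ℓ=4): μ^(1)=3/2; μ^(2)=1; μ^(3)=-1; μ^(4)=-3

((0, 1, 1, 0); (1, 0, 1, 0); (0, 0, 1, 1); (0, 0, 0, 1))


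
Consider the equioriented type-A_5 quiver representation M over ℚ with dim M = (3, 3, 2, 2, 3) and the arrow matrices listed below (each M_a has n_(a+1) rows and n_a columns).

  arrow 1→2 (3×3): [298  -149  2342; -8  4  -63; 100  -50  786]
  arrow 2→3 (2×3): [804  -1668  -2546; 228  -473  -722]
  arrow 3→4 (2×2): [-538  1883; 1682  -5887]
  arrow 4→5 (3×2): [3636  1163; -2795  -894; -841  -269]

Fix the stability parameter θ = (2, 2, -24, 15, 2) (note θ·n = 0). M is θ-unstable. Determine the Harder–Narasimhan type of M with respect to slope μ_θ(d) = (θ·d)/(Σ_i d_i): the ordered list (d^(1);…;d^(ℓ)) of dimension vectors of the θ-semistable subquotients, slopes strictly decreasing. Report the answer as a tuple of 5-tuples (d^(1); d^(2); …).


Interval decomposition of M: I[1,1], I[1,2], I[1,5], I[2,3], I[4,5], I[5,5].
HN type (ℓ=4): μ^(1)=17/2; μ^(2)=2; μ^(3)=-20/3; μ^(4)=-11

((0, 0, 0, 2, 2); (2, 1, 0, 0, 1); (1, 1, 1, 0, 0); (0, 1, 1, 0, 0))


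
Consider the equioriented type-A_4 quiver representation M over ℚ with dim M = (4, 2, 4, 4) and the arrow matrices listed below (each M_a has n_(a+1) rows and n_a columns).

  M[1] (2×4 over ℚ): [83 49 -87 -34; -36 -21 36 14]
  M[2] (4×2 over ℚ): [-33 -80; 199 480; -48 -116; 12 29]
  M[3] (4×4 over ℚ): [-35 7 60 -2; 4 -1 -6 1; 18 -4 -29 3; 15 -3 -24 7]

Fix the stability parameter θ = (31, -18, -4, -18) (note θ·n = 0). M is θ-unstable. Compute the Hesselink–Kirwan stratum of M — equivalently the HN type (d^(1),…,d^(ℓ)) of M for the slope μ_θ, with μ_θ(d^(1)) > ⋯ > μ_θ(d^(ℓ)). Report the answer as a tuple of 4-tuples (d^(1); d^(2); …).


Barcode: M ≅ I[1,1]^2, I[1,4]^2, I[3,4]^2. HN layers by μ_θ (3 steps, strictly decreasing):
  μ^(1)=31; μ^(2)=-9/4; μ^(3)=-11

((2, 0, 0, 0); (2, 2, 2, 2); (0, 0, 2, 2))


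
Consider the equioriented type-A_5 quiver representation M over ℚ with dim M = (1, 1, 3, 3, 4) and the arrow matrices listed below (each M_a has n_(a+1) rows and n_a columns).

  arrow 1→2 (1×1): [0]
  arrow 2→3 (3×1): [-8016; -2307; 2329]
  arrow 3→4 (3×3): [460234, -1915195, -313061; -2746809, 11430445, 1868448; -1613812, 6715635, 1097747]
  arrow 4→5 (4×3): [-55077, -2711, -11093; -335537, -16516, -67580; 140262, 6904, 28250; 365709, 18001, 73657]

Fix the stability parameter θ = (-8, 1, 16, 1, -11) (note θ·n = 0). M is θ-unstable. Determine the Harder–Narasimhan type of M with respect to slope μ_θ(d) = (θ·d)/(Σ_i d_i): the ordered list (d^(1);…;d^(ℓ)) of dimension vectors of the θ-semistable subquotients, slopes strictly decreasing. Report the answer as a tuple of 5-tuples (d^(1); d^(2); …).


Via rank(M_{q-1}∘⋯∘M_p): M ≅ I[1,1], I[2,5], I[3,3], I[3,5], I[4,5], I[5,5].
μ_θ-semistable layers: μ^(1)=16; μ^(2)=2; μ^(3)=1; μ^(4)=-5; μ^(5)=-8; μ^(6)=-11

((0, 0, 1, 0, 0); (0, 0, 2, 2, 2); (0, 1, 0, 0, 0); (0, 0, 0, 1, 1); (1, 0, 0, 0, 0); (0, 0, 0, 0, 1))
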